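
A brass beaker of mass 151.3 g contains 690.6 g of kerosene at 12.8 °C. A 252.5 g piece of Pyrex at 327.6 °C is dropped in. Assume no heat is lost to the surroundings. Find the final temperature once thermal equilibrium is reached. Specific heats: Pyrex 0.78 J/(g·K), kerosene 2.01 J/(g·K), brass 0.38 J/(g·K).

Taking heat into each body as positive, Σ m c ΔT = 0:
252.5×0.78×(T − 327.6) + 690.6×2.01×(T − 12.8) + 151.3×0.38×(T − 12.8) = 0
1642.5 T = 83024
T = 83024/1642.5 ≈ 50.55 °C

T_f ≈ 50.5 °C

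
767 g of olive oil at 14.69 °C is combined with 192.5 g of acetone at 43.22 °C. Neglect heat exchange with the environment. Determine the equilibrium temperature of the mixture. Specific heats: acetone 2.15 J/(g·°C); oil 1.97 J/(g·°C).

Heat gained plus heat lost sum to zero:
192.5·2.15·(T − 43.22) + 767·1.97·(T − 14.69) = 0
413.88(T − 43.22) + 1511(T − 14.69) = 0
1924.9 T = 40084
T ≈ 20.82 °C

T_f ≈ 20.8 °C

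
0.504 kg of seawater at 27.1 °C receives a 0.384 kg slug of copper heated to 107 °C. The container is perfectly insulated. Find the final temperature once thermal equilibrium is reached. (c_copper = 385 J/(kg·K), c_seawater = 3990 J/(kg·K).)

T_f ≈ 32.6 °C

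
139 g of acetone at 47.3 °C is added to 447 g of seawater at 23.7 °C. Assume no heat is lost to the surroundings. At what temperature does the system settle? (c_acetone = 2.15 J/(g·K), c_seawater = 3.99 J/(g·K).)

T_f ≈ 27.1 °C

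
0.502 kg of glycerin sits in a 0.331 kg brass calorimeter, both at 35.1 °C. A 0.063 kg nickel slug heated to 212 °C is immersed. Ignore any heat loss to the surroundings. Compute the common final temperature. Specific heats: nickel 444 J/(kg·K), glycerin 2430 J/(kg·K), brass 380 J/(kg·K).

With ΣQ=0 the equilibrium temperature is the m·c-weighted mean:
T_f = (27.97*212 + 1219.9*35.1 + 125.78*35.1) / (27.97 + 1219.9 + 125.78)
    = 53162 / 1373.6 ≈ 38.70 °C

T_f ≈ 38.7 °C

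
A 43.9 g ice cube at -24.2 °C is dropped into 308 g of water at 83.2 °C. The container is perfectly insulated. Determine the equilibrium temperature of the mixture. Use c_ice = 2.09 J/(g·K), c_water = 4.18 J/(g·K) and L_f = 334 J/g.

T_f ≈ 61.3 °C

Taking heat into each body as positive, Σ m c ΔT = 0:
warm ice to 0 °C: 43.9×2.09×(0 − (-24.2)) = 2220.4; melt ice: 43.9×334 = 14663; warm the meltwater: 183.5 T; water cools: 308×4.18×(T − 83.2) = 1287.4(T − 83.2)
1470.9 T = 107115 − 16883 = 90232
T ≈ 61.34 °C (positive, so assuming full melt was valid).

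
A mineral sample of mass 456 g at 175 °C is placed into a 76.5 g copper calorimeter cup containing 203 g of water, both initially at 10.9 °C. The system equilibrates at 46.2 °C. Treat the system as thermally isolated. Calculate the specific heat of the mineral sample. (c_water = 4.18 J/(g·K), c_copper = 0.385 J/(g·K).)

c ≈ 0.528 J/(g·K)

Setting the total heat transfer to zero:
456×c×(46.2 − 175) + 203×4.18×(46.2 − 10.9) + 76.5×0.385×(46.2 − 10.9) = 0
-58733 c = -30993
c = -30993/-58733 ≈ 0.5277 J/(g·K)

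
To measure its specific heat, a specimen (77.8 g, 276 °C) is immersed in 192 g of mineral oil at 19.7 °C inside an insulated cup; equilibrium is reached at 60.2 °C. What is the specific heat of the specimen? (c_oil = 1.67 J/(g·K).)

Heat lost by the specimen = heat gained by the oil:
77.8·c·(276 − 60.2) = 192·1.67·(60.2 − 19.7)
16789 c = 12986  ⇒  c ≈ 0.7735 J/(g·K)

c ≈ 0.773 J/(g·K)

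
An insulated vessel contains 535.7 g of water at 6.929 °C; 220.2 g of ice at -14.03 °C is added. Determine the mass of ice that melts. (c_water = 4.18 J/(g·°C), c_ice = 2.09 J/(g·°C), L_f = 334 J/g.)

m_melted ≈ 27.1 g

Heat available from the water dropping to 0 °C: 535.7×4.18×6.929 = 15516 J.
Warming the ice to 0 °C takes 220.2×2.09×14.03 = 6456.9 J, leaving 9058.7 J for melting.
Melting all 220.2 g of ice would need 220.2×334 = 73547 J.
Since 9058.7 < 73547 J, not all the ice melts; equilibrium is at 0 °C.
m_melted×334 = 9058.7  ⇒  m_melted ≈ 27.12 g.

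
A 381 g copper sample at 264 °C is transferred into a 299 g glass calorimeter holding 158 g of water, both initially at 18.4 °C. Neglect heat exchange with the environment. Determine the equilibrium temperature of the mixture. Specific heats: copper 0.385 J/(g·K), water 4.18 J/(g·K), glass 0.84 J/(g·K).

T_f is the heat-capacity-weighted average of the initial temperatures:
T_f = (146.69*264 + 660.44*18.4 + 251.16*18.4) / (146.69 + 660.44 + 251.16)
    = 55498 / 1058.3 ≈ 52.44 °C

T_f ≈ 52.4 °C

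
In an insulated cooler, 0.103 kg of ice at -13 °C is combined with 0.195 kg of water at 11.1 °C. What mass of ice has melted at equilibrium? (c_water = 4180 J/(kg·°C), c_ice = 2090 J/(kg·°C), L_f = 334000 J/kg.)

Water can give up m c ΔT = 0.195·4180·11.1 = 9047.6 J before reaching 0 °C.
Of that, 0.103·2090·13 = 2798.5 J goes to bring the ice to 0 °C, leaving 6249.1 J.
Fully melting the ice requires m_ice L_f = 0.103·334000 = 34402 J.
That's not enough to melt it all — equilibrium is at 0 °C with ice remaining.
Mass melted = 6249.1/334000 ≈ 0.01871 kg.

m_melted ≈ 0.0187 kg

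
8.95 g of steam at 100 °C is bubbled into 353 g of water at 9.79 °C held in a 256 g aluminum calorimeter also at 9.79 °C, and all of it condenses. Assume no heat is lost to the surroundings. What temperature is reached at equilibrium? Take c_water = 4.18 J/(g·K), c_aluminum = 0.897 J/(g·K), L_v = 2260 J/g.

T_f ≈ 23.3 °C

Energy balance with sensible and latent terms:
latent heat released on condensation: 8.95×2260 = 20227; condensate cools 100→T: 8.95×4.18×(T − 100) = 37.41(T − 100); water warms: 353×4.18×(T − 9.79) = 1475.5(T − 9.79); aluminum cup: 256×0.897×(T − 9.79) = 229.63(T − 9.79)
1742.6 T = 20227 + 3741.1 + 16694 = 40662
T ≈ 23.33 °C, under the boiling point, so the assumption holds.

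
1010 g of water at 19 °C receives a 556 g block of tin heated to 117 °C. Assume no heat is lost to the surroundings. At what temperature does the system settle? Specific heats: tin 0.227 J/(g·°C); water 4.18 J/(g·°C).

Taking heat into each body as positive, Σ m c ΔT = 0:
556*0.227*(T − 117) + 1010*4.18*(T − 19) = 0
4348 T = 94981
T ≈ 21.84 °C

T_f ≈ 21.8 °C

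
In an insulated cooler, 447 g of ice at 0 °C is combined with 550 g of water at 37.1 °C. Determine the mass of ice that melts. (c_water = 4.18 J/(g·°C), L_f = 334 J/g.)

Heat available from the water dropping to 0 °C: 550·4.18·37.1 = 85293 J.
Fully melting the ice requires m_ice L_f = 447·334 = 149298 J.
That's not enough to melt it all — equilibrium is at 0 °C with ice remaining.
m_melt = 85293 / L_f = 255.4 g.

m_melted ≈ 255 g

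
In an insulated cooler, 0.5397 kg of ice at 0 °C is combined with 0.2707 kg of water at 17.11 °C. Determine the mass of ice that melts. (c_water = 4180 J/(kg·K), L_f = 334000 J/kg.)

m_melted ≈ 0.058 kg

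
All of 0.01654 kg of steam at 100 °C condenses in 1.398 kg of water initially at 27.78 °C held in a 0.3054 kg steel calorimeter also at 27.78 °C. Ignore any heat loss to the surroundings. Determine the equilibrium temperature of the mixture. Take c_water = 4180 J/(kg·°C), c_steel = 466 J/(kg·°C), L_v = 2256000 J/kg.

T_f ≈ 34.8 °C

Taking heat into each body as positive, Σ m c ΔT = 0:
steam→water at 100 °C releases m L_v = 0.01654×2256000 = 37314
  condensed water 100 °C→T: 69.14(T − 100)
  original water: 5843.6(T − 27.78)
  cup: 142.32(T − 27.78)
6055.1 T = 37314 + 6913.7 + 166290 = 210518
T ≈ 34.77 °C (< 100 °C, so full condensation is consistent).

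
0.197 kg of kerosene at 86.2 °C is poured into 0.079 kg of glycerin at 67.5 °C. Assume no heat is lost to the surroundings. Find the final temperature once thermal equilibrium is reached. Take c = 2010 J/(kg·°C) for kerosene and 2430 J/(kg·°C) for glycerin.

T_f ≈ 80.1 °C

T_f = Σ m_i c_i T_i / Σ m_i c_i:
T_f = (395.97*86.2 + 191.97*67.5) / (395.97 + 191.97)
    = 47091 / 587.94 ≈ 80.09 °C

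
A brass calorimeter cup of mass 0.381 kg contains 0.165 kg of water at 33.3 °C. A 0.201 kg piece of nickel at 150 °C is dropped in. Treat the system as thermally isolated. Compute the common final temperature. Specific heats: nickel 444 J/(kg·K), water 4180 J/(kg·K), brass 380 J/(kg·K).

T_f ≈ 44.6 °C

Setting the total heat transfer to zero:
0.201*444*(T − 150) + 0.165*4180*(T − 33.3) + 0.381*380*(T − 33.3) = 0
89.24(T − 150) + 689.7(T − 33.3) + 144.78(T − 33.3) = 0
(89.24 + 689.7 + 144.78) T = 89.24*150 + 689.7*33.3 + 144.78*33.3
T = 41175/923.72 ≈ 44.57 °C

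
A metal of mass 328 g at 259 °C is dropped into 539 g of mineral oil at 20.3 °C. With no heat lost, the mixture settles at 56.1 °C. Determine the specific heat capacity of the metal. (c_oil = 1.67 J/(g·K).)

c ≈ 0.484 J/(g·K)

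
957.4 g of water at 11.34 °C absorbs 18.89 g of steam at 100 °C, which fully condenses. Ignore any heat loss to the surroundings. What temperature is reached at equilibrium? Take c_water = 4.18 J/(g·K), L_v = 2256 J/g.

T_f ≈ 23.5 °C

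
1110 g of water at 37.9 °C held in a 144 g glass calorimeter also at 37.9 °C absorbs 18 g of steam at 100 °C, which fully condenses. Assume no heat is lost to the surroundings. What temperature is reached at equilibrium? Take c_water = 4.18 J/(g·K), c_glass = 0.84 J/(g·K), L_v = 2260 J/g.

T_f ≈ 47.3 °C

Net heat exchanged in the isolated system is zero:
latent heat released on condensation: 18×2260 = 40680
  condensed water 100 °C→T: 75.24(T − 100)
  original water: 4639.8(T − 37.9)
  cup: 120.96(T − 37.9)
4836 T = 40680 + 7524 + 180433 = 228637
T ≈ 47.28 °C, under the boiling point, so the assumption holds.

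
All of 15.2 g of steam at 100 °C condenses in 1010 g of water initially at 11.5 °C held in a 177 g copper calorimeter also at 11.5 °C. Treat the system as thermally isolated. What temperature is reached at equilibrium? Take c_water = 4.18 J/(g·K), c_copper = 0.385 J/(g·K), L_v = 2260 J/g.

T_f ≈ 20.7 °C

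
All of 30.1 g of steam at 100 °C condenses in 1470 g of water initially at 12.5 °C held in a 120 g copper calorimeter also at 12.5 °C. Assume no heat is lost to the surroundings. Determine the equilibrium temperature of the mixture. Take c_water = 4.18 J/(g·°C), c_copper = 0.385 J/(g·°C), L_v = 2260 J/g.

Conservation of energy gives ΣQ = 0:
steam→water at 100 °C releases m L_v = 30.1×2260 = 68026; condensate cools 100→T: 30.1×4.18×(T − 100) = 125.82(T − 100); original water: 6144.6(T − 12.5); cup: 46.2(T − 12.5)
6316.6 T = 68026 + 12582 + 77385 = 157993
T ≈ 25.01 °C (< 100 °C, so full condensation is consistent).

T_f ≈ 25.0 °C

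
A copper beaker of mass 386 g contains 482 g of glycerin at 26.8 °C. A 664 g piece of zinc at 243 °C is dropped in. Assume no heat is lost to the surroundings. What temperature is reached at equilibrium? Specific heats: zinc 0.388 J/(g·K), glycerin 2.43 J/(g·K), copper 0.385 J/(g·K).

T_f ≈ 62.1 °C

T_f = Σ m_i c_i T_i / Σ m_i c_i:
T_f = (257.63·243 + 1171.3·26.8 + 148.61·26.8) / (257.63 + 1171.3 + 148.61)
    = 97977 / 1577.5 ≈ 62.11 °C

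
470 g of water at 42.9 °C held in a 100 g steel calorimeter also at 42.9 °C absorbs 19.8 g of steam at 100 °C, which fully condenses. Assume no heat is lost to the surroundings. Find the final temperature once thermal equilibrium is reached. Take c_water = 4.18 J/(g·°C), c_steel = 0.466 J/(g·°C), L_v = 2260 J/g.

T_f ≈ 66.5 °C

Taking heat into each body as positive, Σ m c ΔT = 0:
latent heat released on condensation: 19.8·2260 = 44748; condensate cools 100→T: 19.8·4.18·(T − 100) = 82.76(T − 100); water warms: 470·4.18·(T − 42.9) = 1964.6(T − 42.9); steel cup: 100·0.466·(T − 42.9) = 46.6(T − 42.9)
2094 T = 44748 + 8276.4 + 86280 = 139305
T ≈ 66.53 °C (< 100 °C, so full condensation is consistent).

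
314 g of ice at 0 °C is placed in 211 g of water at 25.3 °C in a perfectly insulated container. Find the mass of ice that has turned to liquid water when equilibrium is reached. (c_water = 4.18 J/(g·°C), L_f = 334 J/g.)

Water can give up m c ΔT = 211·4.18·25.3 = 22314 J before reaching 0 °C.
To melt every bit of ice: 314·334 = 104876 J.
Since 22314 < 104876 J, not all the ice melts; equilibrium is at 0 °C.
m_melt = 22314 / L_f = 66.81 g.

m_melted ≈ 66.8 g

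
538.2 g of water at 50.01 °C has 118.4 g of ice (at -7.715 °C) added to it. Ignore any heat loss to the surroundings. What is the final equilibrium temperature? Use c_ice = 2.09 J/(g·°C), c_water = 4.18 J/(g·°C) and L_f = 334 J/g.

Heat gained plus heat lost sum to zero:
warm ice to 0 °C: 118.4·2.09·(0 − (-7.715)) = 1909.1
  fusion: m_ice L_f = 118.4·334 = 39546
  warm the meltwater: 494.91 T
  water cools: 538.2·4.18·(T − 50.01) = 2249.7(T − 50.01)
2744.6 T = 112506 − 41455 = 71052
T ≈ 25.89 °C — above 0 °C, consistent with complete melting.

T_f ≈ 25.9 °C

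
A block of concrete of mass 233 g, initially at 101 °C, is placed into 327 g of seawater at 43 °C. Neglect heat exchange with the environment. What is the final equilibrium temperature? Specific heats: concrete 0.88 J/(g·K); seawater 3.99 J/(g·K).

T_f ≈ 50.9 °C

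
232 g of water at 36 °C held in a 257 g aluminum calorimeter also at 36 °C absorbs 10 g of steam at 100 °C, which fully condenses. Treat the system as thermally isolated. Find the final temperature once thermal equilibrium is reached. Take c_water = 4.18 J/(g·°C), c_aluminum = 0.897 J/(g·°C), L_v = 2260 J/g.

T_f ≈ 56.3 °C

Energy balance with sensible and latent terms:
condense steam: −10·2260 = −22600
  condensate cools 100→T: 10·4.18·(T − 100) = 41.8(T − 100)
  original water: 969.76(T − 36)
  cup: 230.53(T − 36)
1242.1 T = 22600 + 4180 + 43210 = 69990
T ≈ 56.35 °C — below 100 °C, confirming all the steam condensed.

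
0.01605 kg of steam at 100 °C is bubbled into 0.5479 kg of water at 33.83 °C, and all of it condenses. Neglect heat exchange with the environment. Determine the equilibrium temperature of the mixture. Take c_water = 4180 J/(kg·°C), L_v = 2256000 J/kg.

T_f ≈ 51.1 °C

Let T be the final temperature. ΣQ_i = 0:
steam→water at 100 °C releases m L_v = 0.01605·2256000 = 36209
  condensed water 100 °C→T: 67.09(T − 100)
  water warms: 0.5479·4180·(T − 33.83) = 2290.2(T − 33.83)
2357.3 T = 36209 + 6708.9 + 77478 = 120396
T ≈ 51.07 °C (< 100 °C, so full condensation is consistent).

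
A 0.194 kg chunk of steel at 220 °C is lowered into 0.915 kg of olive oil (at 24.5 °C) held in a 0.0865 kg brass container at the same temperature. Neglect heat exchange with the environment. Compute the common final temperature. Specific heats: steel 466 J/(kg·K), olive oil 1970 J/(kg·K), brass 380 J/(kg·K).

T_f ≈ 33.7 °C

With ΣQ=0 the equilibrium temperature is the m·c-weighted mean:
T_f = (90.4×220 + 1802.6×24.5 + 32.87×24.5) / (90.4 + 1802.6 + 32.87)
    = 64857 / 1925.8 ≈ 33.68 °C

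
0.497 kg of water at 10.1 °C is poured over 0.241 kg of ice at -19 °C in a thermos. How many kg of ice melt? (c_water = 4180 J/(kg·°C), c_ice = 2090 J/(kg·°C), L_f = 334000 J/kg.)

Cooling the water to 0 °C releases 0.497×4180×10.1 = 20982 J.
Of that, 0.241×2090×19 = 9570.1 J goes to bring the ice to 0 °C, leaving 11412 J.
Melting all 0.241 kg of ice would need 0.241×334000 = 80494 J.
11412 J < 80494 J, so only part of the ice melts and the system sits at 0 °C.
m_melted×334000 = 11412  ⇒  m_melted ≈ 0.03417 kg.

m_melted ≈ 0.0342 kg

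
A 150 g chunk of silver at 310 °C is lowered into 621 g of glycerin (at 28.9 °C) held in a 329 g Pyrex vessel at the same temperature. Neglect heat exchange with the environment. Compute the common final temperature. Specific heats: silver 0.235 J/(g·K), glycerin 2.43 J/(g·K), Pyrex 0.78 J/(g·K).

T_f ≈ 34.4 °C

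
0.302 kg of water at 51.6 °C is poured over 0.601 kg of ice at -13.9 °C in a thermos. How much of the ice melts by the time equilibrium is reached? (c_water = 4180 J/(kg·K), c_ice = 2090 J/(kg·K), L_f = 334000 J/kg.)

Heat available from the water dropping to 0 °C: 0.302·4180·51.6 = 65138 J.
Of that, 0.601·2090·13.9 = 17460 J goes to bring the ice to 0 °C, leaving 47678 J.
Fully melting the ice requires m_ice L_f = 0.601·334000 = 200734 J.
47678 J < 200734 J, so only part of the ice melts and the system sits at 0 °C.
m_melted·334000 = 47678  ⇒  m_melted ≈ 0.1427 kg.

m_melted ≈ 0.143 kg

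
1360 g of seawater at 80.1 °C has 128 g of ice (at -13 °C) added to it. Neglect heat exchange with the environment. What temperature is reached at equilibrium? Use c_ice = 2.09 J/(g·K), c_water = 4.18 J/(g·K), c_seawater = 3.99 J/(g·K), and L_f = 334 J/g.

Energy balance with sensible and latent terms:
warm ice to 0 °C: 128·2.09·(0 − (-13)) = 3477.8
  melt ice: 128·334 = 42752
  meltwater 0→T: 128·4.18·T = 535.04 T
  seawater cools: 1360·3.99·(T − 80.1) = 5426.4(T − 80.1)
5961.4 T = 434655 − 46230 = 388425
T ≈ 65.16 °C (positive, so assuming full melt was valid).

T_f ≈ 65.2 °C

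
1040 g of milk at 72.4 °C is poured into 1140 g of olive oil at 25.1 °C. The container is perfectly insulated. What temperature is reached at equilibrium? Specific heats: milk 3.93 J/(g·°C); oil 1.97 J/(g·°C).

T_f ≈ 55.6 °C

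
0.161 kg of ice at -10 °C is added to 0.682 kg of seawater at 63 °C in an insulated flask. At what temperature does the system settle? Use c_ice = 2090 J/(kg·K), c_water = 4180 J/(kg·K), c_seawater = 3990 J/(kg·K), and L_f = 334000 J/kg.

T_f ≈ 33.7 °C

Heat gained plus heat lost sum to zero:
ice -10→0 °C: 0.161·2090·10 = 3364.9
  melt ice: 0.161·334000 = 53774
  warm the meltwater: 672.98 T
  seawater: 2721.2(T − 63)
3394.2 T = 171434 − 57139 = 114295
T ≈ 33.67 °C — above 0 °C, consistent with complete melting.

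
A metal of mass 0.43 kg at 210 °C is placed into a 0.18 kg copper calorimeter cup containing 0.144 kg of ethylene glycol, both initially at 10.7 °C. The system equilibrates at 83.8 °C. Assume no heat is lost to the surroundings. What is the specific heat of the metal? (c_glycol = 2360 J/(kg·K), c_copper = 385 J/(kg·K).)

c ≈ 551 J/(kg·K)

Energy conservation, ΣQ = 0:
0.43·c·(83.8 − 210) + 0.144·2360·(83.8 − 10.7) + 0.18·385·(83.8 − 10.7) = 0
-54.27 c = -29908
c = -29908/-54.27 ≈ 551.1 J/(kg·K)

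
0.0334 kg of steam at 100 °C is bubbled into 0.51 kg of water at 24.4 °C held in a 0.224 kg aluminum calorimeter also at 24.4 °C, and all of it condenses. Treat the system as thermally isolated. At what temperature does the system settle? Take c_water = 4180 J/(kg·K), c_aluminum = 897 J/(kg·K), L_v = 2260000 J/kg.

Energy conservation, ΣQ = 0:
latent heat released on condensation: 0.0334×2260000 = 75484; condensed water 100 °C→T: 139.61(T − 100); original water: 2131.8(T − 24.4); aluminum cup: 0.224×897×(T − 24.4) = 200.93(T − 24.4)
2472.3 T = 75484 + 13961 + 56919 = 146364
T ≈ 59.20 °C, under the boiling point, so the assumption holds.

T_f ≈ 59.2 °C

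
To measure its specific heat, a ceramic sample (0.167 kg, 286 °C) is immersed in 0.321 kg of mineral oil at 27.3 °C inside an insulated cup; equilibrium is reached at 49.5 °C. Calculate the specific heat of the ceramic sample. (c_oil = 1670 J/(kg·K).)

c ≈ 301 J/(kg·K)

Net heat exchanged in the isolated system is zero:
0.167·c·(49.5 − 286) + 0.321·1670·(49.5 − 27.3) = 0
-39.5 c = -11901
c = -11901/-39.5 ≈ 301.3 J/(kg·K)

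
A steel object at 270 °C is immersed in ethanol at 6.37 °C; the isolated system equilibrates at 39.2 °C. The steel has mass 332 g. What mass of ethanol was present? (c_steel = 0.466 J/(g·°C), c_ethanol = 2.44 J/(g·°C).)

m ≈ 446 g

|Q_steel| = |Q_ethanol|:
332×0.466×(270 − 39.2) = m×2.44×(39.2 − 6.37)
80.11 m = 35708  ⇒  m ≈ 445.8 g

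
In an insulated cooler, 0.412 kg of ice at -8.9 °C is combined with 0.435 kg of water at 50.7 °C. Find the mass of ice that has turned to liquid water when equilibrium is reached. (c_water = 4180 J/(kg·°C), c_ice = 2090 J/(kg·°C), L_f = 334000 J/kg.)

m_melted ≈ 0.253 kg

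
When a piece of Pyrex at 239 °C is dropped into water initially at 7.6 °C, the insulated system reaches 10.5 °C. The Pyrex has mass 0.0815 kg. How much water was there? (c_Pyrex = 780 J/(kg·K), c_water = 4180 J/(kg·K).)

|Q_Pyrex| = |Q_water|:
0.0815×780×(239 − 10.5) = m×4180×(10.5 − 7.6)
12122 m = 14526  ⇒  m ≈ 1.198 kg

m ≈ 1.2 kg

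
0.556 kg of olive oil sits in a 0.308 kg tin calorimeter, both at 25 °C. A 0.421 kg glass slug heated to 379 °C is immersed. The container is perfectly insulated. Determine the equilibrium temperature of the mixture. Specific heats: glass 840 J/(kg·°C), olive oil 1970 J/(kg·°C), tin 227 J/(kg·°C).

T_f ≈ 107.4 °C

T_f = Σ m_i c_i T_i / Σ m_i c_i:
T_f = (353.64*379 + 1095.3*25 + 69.92*25) / (353.64 + 1095.3 + 69.92)
    = 163160 / 1518.9 ≈ 107.42 °C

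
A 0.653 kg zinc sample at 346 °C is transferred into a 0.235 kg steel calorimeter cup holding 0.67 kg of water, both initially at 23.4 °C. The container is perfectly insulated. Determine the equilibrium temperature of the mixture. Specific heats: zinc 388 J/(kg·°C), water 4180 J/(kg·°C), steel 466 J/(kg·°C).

T_f is the heat-capacity-weighted average of the initial temperatures:
T_f = (253.36×346 + 2800.6×23.4 + 109.51×23.4) / (253.36 + 2800.6 + 109.51)
    = 155761 / 3163.5 ≈ 49.24 °C

T_f ≈ 49.2 °C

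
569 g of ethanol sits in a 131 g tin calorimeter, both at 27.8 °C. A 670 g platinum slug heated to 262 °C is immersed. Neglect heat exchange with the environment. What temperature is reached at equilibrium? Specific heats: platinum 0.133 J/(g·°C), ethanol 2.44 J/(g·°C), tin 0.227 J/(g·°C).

T_f ≈ 41.6 °C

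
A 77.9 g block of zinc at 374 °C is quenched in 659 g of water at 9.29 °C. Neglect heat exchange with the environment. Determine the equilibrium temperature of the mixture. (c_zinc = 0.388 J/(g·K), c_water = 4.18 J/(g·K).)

T_f ≈ 13.2 °C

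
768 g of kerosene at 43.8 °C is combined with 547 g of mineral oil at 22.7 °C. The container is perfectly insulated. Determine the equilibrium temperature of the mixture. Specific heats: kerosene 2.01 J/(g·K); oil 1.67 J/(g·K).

Net heat exchanged in the isolated system is zero:
768·2.01·(T − 43.8) + 547·1.67·(T − 22.7) = 0
2457.2 T = 88349
T ≈ 35.96 °C

T_f ≈ 36.0 °C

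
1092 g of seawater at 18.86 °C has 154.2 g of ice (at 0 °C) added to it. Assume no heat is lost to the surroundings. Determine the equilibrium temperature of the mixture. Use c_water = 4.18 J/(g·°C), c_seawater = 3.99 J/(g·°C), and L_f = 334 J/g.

T_f ≈ 6.1 °C

Energy conservation, ΣQ = 0:
latent heat to melt: 154.2·334 = 51503; warm the meltwater: 644.56 T; seawater cools: 1092·3.99·(T − 18.86) = 4357.1(T − 18.86)
5001.6 T = 82175 − 51503 = 30672
T ≈ 6.13 °C (positive, so assuming full melt was valid).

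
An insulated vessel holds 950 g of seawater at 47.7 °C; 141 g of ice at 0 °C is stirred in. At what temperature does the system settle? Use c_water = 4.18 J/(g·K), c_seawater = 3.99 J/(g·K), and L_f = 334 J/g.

T_f ≈ 30.5 °C

Heat gained plus heat lost sum to zero:
latent heat to melt: 141·334 = 47094; warm the meltwater: 589.38 T; seawater: 3790.5(T − 47.7)
4379.9 T = 180807 − 47094 = 133713
T ≈ 30.53 °C. Since T > 0 °C, the all-ice-melts assumption holds.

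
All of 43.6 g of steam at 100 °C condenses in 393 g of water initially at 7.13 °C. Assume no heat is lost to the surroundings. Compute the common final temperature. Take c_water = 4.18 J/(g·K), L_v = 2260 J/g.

Heat gained plus heat lost sum to zero:
latent heat released on condensation: 43.6×2260 = 98536; condensate cools 100→T: 43.6×4.18×(T − 100) = 182.25(T − 100); water warms: 393×4.18×(T − 7.13) = 1642.7(T − 7.13)
1825 T = 98536 + 18225 + 11713 = 128474
T ≈ 70.40 °C — below 100 °C, confirming all the steam condensed.

T_f ≈ 70.4 °C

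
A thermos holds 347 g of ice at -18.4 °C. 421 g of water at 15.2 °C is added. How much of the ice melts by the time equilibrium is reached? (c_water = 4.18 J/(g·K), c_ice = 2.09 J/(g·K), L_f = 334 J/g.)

m_melted ≈ 40.1 g

Cooling the water to 0 °C releases 421·4.18·15.2 = 26749 J.
Of that, 347·2.09·18.4 = 13344 J goes to bring the ice to 0 °C, leaving 13404 J.
To melt every bit of ice: 347·334 = 115898 J.
Since 13404 < 115898 J, not all the ice melts; equilibrium is at 0 °C.
m_melt = 13404 / L_f = 40.13 g.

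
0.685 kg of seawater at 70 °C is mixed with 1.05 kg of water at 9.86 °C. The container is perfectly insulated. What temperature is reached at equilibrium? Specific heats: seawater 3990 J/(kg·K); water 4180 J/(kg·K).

T_f ≈ 32.9 °C

Set heat shed by the hot body equal to heat absorbed by the cold body:
0.685×3990×(70 − T) = 1.05×4180×(T − 9.86)
2733.2(70 − T) = 4389(T − 9.86)
7122.1 T = 234596  ⇒  T ≈ 32.94 °C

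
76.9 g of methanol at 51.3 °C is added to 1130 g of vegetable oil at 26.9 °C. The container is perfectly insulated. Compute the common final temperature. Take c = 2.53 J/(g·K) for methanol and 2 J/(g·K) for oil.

Conservation of energy gives ΣQ = 0:
76.9*2.53*(T − 51.3) + 1130*2*(T − 26.9) = 0
194.56(T − 51.3) + 2260(T − 26.9) = 0
(194.56 + 2260) T = 194.56*51.3 + 2260*26.9
T ≈ 28.83 °C

T_f ≈ 28.8 °C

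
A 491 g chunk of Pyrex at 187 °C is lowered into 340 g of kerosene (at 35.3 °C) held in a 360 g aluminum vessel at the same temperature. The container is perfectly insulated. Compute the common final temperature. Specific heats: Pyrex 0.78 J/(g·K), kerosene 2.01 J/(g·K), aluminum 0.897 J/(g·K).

T_f ≈ 77.1 °C

Conservation of energy gives ΣQ = 0:
491*0.78*(T − 187) + 340*2.01*(T − 35.3) + 360*0.897*(T − 35.3) = 0
382.98(T − 187) + 683.4(T − 35.3) + 322.92(T − 35.3) = 0
(382.98 + 683.4 + 322.92) T = 382.98*187 + 683.4*35.3 + 322.92*35.3
T = 107140/1389.3 ≈ 77.12 °C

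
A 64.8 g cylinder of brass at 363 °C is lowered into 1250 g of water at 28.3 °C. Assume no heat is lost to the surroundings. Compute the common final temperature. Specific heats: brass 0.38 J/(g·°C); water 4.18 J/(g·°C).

T_f ≈ 29.9 °C

|Q_brass| = |Q_water|:
64.8*0.38*(363 − T) = 1250*4.18*(T − 28.3)
24.62(363 − T) = 5225(T − 28.3)
5249.6 T = 156806  ⇒  T ≈ 29.87 °C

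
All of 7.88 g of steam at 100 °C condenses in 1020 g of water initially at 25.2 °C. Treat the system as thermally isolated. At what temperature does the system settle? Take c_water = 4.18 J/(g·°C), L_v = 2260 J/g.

Heat gained plus heat lost sum to zero:
steam→water at 100 °C releases m L_v = 7.88×2260 = 17809; condensate cools 100→T: 7.88×4.18×(T − 100) = 32.94(T − 100); water warms: 1020×4.18×(T − 25.2) = 4263.6(T − 25.2)
4296.5 T = 17809 + 3293.8 + 107443 = 128545
T ≈ 29.92 °C — below 100 °C, confirming all the steam condensed.

T_f ≈ 29.9 °C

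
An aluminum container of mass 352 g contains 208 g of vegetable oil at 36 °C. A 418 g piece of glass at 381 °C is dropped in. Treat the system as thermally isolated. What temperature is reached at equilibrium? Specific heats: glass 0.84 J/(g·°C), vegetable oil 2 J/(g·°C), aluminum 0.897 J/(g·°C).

Heat gained plus heat lost sum to zero:
418·0.84·(T − 381) + 208·2·(T − 36) + 352·0.897·(T − 36) = 0
351.12(T − 381) + 416(T − 36) + 315.74(T − 36) = 0
1082.9 T = 160120
T = 160120/1082.9 ≈ 147.87 °C

T_f ≈ 147.9 °C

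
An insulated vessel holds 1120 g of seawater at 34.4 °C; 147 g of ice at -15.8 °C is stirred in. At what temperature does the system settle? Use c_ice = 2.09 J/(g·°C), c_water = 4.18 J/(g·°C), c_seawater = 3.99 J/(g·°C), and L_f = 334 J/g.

T_f ≈ 19.6 °C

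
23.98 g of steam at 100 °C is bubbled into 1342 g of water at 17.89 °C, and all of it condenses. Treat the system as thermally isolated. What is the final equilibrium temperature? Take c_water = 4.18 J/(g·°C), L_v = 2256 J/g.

Heat gained plus heat lost sum to zero:
steam→water at 100 °C releases m L_v = 23.98×2256 = 54099
  condensed water 100 °C→T: 100.24(T − 100)
  original water: 5609.6(T − 17.89)
5709.8 T = 54099 + 10024 + 100355 = 164478
T ≈ 28.81 °C (< 100 °C, so full condensation is consistent).

T_f ≈ 28.8 °C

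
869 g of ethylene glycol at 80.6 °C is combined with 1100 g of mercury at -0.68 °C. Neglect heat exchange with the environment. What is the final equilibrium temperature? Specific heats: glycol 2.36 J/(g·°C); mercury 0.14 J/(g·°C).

With ΣQ=0 the equilibrium temperature is the m·c-weighted mean:
T_f = (2050.8·80.6 + 154·(-0.68)) / (2050.8 + 154)
    = 165193 / 2204.8 ≈ 74.92 °C

T_f ≈ 74.9 °C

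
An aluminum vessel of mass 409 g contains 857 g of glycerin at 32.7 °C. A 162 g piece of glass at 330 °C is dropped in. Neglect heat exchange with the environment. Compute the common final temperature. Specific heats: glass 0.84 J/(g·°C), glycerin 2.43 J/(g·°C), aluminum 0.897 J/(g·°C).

T_f ≈ 48.3 °C

Energy conservation, ΣQ = 0:
162×0.84×(T − 330) + 857×2.43×(T − 32.7) + 409×0.897×(T − 32.7) = 0
136.08(T − 330) + 2082.5(T − 32.7) + 366.87(T − 32.7) = 0
(136.08 + 2082.5 + 366.87) T = 136.08×330 + 2082.5×32.7 + 366.87×32.7
T = 125001/2585.5 ≈ 48.35 °C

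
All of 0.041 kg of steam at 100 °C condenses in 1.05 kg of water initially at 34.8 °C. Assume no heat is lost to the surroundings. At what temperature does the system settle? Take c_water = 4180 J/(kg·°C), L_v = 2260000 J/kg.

T_f ≈ 57.6 °C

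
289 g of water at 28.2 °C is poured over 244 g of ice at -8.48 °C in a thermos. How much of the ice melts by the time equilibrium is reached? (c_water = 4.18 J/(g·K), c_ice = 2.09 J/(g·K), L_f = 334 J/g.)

m_melted ≈ 89 g

Cooling the water to 0 °C releases 289·4.18·28.2 = 34066 J.
Warming the ice to 0 °C takes 244·2.09·8.48 = 4324.5 J, leaving 29742 J for melting.
Fully melting the ice requires m_ice L_f = 244·334 = 81496 J.
29742 J < 81496 J, so only part of the ice melts and the system sits at 0 °C.
Mass melted = 29742/334 ≈ 89.05 g.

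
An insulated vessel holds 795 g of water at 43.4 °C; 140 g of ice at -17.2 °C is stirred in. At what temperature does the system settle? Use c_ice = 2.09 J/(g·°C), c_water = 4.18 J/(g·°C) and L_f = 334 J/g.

T_f ≈ 23.6 °C

Conservation of energy gives ΣQ = 0:
warm ice to 0 °C: 140·2.09·(0 − (-17.2)) = 5032.7; latent heat to melt: 140·334 = 46760; meltwater 0→T: 140·4.18·T = 585.2 T; water: 3323.1(T − 43.4)
3908.3 T = 144223 − 51793 = 92430
T ≈ 23.65 °C — above 0 °C, consistent with complete melting.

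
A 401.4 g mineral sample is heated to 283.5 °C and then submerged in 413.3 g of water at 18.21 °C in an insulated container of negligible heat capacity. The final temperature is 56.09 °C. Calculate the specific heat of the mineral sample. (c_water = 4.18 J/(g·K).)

m_s c (T_s − T_f) = m_water c_water (T_f − T_0):
401.4·c·(283.5 − 56.09) = 413.3·4.18·(56.09 − 18.21)
91282 c = 65441  ⇒  c ≈ 0.7169 J/(g·K)

c ≈ 0.717 J/(g·K)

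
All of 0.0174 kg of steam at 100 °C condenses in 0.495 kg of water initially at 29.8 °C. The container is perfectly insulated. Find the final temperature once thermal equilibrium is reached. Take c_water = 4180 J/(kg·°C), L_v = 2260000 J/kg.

Net heat exchanged in the isolated system is zero:
condense steam: −0.0174×2260000 = −39324
  condensed water 100 °C→T: 72.73(T − 100)
  original water: 2069.1(T − 29.8)
2141.8 T = 39324 + 7273.2 + 61659 = 108256
T ≈ 50.54 °C, under the boiling point, so the assumption holds.

T_f ≈ 50.5 °C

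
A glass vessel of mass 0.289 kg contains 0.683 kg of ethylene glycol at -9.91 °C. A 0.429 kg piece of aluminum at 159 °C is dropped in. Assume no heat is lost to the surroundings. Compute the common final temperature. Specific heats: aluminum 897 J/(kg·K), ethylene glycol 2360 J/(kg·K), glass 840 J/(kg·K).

T_f ≈ 19.1 °C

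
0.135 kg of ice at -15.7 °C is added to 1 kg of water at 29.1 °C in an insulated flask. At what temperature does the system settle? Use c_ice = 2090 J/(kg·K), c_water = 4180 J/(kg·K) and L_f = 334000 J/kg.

T_f ≈ 15.2 °C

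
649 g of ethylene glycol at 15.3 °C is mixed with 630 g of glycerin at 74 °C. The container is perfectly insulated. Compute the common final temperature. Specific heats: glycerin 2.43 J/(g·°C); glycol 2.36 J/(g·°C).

T_f ≈ 44.6 °C

Taking heat into each body as positive, Σ m c ΔT = 0:
630·2.43·(T − 74) + 649·2.36·(T − 15.3) = 0
(1530.9 + 1531.6) T = 1530.9·74 + 1531.6·15.3
T = 136721/3062.5 ≈ 44.64 °C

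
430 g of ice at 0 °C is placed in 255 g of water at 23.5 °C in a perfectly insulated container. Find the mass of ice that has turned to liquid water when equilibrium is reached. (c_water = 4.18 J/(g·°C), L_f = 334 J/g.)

m_melted ≈ 75 g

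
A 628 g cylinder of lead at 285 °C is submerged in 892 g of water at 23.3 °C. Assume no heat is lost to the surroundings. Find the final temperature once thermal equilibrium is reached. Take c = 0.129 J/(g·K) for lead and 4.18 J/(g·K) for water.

T_f is the heat-capacity-weighted average of the initial temperatures:
T_f = (81.01·285 + 3728.6·23.3) / (81.01 + 3728.6)
    = 109964 / 3809.6 ≈ 28.87 °C

T_f ≈ 28.9 °C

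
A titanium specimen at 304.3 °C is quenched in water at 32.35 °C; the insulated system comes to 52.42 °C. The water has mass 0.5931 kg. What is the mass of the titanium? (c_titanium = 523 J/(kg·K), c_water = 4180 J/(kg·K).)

Let T be the final temperature. ΣQ_i = 0:
m·523·(52.42 − 304.3) + 0.5931·4180·(52.42 − 32.35) = 0
-131733 m = -49757
m = -49757/-131733 ≈ 0.3777 kg

m ≈ 0.378 kg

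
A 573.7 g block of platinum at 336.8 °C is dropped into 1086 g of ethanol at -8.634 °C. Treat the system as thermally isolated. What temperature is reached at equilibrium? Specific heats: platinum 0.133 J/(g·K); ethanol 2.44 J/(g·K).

|Q_platinum| = |Q_ethanol|:
573.7*0.133*(336.8 − T) = 1086*2.44*(T − (-8.634))
76.3(336.8 − T) = 2649.8(T − (-8.634))
2726.1 T = 2819.8  ⇒  T ≈ 1.03 °C

T_f ≈ 1.0 °C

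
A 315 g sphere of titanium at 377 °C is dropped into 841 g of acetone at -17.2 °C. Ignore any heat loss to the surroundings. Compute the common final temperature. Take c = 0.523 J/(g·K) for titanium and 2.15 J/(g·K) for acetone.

Net heat exchanged in the isolated system is zero:
315*0.523*(T − 377) + 841*2.15*(T − (-17.2)) = 0
164.75(T − 377) + 1808.1(T − (-17.2)) = 0
(164.75 + 1808.1) T = 164.75*377 + 1808.1*(-17.2)
T = 31009 / 1972.9 = 15.7 °C

T_f ≈ 15.7 °C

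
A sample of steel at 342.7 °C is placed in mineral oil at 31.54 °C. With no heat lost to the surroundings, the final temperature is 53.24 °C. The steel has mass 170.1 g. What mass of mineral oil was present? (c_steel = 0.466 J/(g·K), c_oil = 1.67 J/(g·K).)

m ≈ 633 g

Energy conservation, ΣQ = 0:
170.1·0.466·(53.24 − 342.7) + m·1.67·(53.24 − 31.54) = 0
36.24 m = 22945
m = 22945/36.24 ≈ 633.1 g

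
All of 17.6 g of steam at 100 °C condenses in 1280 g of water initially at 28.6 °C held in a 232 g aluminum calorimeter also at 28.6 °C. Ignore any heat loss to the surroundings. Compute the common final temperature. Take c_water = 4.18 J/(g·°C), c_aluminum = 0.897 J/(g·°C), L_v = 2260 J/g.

Energy balance with sensible and latent terms:
latent heat released on condensation: 17.6·2260 = 39776; condensed water 100 °C→T: 73.57(T − 100); water warms: 1280·4.18·(T − 28.6) = 5350.4(T − 28.6); aluminum cup: 232·0.897·(T − 28.6) = 208.1(T − 28.6)
5632.1 T = 39776 + 7356.8 + 158973 = 206106
T ≈ 36.60 °C — below 100 °C, confirming all the steam condensed.

T_f ≈ 36.6 °C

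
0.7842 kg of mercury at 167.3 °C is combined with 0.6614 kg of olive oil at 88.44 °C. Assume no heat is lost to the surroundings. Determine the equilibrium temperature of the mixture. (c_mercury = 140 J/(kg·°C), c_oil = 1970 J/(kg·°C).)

T_f ≈ 94.6 °C

Taking heat into each body as positive, Σ m c ΔT = 0:
0.7842×140×(T − 167.3) + 0.6614×1970×(T − 88.44) = 0
1412.7 T = 133601
T = 133601 / 1412.7 = 94.6 °C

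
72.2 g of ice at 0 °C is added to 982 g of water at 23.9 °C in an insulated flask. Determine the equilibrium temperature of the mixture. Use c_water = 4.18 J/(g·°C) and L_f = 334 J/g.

T_f ≈ 16.8 °C

Taking heat into each body as positive, Σ m c ΔT = 0:
fusion: m_ice L_f = 72.2·334 = 24115
  meltwater 0→T: 72.2·4.18·T = 301.8 T
  water: 4104.8(T − 23.9)
4406.6 T = 98104 − 24115 = 73989
T ≈ 16.79 °C (positive, so assuming full melt was valid).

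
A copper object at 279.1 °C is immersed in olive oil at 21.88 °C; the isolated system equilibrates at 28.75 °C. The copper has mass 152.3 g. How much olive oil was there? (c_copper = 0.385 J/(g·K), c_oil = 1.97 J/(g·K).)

|Q_copper| = |Q_oil|:
152.3×0.385×(279.1 − 28.75) = m×1.97×(28.75 − 21.88)
13.53 m = 14679  ⇒  m ≈ 1085 g

m ≈ 1080 g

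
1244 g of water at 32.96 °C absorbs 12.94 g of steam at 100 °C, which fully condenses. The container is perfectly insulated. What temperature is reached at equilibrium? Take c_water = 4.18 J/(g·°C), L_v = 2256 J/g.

T_f ≈ 39.2 °C

Setting the total heat transfer to zero:
latent heat released on condensation: 12.94·2256 = 29193; condensate cools 100→T: 12.94·4.18·(T − 100) = 54.09(T − 100); water warms: 1244·4.18·(T − 32.96) = 5199.9(T − 32.96)
5254 T = 29193 + 5408.9 + 171389 = 205991
T ≈ 39.21 °C — below 100 °C, confirming all the steam condensed.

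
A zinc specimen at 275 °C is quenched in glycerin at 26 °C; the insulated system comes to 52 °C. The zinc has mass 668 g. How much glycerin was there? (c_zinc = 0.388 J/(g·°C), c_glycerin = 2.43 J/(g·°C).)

m ≈ 915 g

Conservation of energy gives ΣQ = 0:
668×0.388×(52 − 275) + m×2.43×(52 − 26) = 0
63.18 m = 57798
m = 57798/63.18 ≈ 914.8 g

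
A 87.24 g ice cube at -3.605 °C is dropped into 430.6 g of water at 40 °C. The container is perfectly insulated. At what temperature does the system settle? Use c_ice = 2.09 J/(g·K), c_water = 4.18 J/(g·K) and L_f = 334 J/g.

Energy conservation, ΣQ = 0:
ice -3.605→0 °C: 87.24·2.09·3.605 = 657.31
  melt ice: 87.24·334 = 29138
  meltwater 0→T: 87.24·4.18·T = 364.66 T
  water cools: 430.6·4.18·(T − 40) = 1799.9(T − 40)
2164.6 T = 71996 − 29795 = 42201
T ≈ 19.50 °C (positive, so assuming full melt was valid).

T_f ≈ 19.5 °C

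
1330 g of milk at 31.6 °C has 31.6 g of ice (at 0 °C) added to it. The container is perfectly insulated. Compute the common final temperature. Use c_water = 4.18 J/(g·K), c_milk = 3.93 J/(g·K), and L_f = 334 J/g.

Let T be the final temperature. ΣQ_i = 0:
latent heat to melt: 31.6·334 = 10554
  warm the meltwater: 132.09 T
  milk: 5226.9(T − 31.6)
5359 T = 165170 − 10554 = 154616
T ≈ 28.85 °C. Since T > 0 °C, the all-ice-melts assumption holds.

T_f ≈ 28.9 °C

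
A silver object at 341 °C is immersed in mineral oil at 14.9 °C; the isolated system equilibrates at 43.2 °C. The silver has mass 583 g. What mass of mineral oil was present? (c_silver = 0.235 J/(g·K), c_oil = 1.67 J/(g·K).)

Conservation of energy gives ΣQ = 0:
583·0.235·(43.2 − 341) + m·1.67·(43.2 − 14.9) = 0
47.26 m = 40800
m = 40800/47.26 ≈ 863.3 g

m ≈ 863 g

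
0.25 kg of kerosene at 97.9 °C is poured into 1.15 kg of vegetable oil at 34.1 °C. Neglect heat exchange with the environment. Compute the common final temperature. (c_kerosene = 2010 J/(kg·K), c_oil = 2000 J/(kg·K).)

Heat lost by the kerosene equals heat gained by the oil:
0.25·2010·(97.9 − T) = 1.15·2000·(T − 34.1)
502.5(97.9 − T) = 2300(T − 34.1)
2802.5 T = 127625  ⇒  T ≈ 45.54 °C

T_f ≈ 45.5 °C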